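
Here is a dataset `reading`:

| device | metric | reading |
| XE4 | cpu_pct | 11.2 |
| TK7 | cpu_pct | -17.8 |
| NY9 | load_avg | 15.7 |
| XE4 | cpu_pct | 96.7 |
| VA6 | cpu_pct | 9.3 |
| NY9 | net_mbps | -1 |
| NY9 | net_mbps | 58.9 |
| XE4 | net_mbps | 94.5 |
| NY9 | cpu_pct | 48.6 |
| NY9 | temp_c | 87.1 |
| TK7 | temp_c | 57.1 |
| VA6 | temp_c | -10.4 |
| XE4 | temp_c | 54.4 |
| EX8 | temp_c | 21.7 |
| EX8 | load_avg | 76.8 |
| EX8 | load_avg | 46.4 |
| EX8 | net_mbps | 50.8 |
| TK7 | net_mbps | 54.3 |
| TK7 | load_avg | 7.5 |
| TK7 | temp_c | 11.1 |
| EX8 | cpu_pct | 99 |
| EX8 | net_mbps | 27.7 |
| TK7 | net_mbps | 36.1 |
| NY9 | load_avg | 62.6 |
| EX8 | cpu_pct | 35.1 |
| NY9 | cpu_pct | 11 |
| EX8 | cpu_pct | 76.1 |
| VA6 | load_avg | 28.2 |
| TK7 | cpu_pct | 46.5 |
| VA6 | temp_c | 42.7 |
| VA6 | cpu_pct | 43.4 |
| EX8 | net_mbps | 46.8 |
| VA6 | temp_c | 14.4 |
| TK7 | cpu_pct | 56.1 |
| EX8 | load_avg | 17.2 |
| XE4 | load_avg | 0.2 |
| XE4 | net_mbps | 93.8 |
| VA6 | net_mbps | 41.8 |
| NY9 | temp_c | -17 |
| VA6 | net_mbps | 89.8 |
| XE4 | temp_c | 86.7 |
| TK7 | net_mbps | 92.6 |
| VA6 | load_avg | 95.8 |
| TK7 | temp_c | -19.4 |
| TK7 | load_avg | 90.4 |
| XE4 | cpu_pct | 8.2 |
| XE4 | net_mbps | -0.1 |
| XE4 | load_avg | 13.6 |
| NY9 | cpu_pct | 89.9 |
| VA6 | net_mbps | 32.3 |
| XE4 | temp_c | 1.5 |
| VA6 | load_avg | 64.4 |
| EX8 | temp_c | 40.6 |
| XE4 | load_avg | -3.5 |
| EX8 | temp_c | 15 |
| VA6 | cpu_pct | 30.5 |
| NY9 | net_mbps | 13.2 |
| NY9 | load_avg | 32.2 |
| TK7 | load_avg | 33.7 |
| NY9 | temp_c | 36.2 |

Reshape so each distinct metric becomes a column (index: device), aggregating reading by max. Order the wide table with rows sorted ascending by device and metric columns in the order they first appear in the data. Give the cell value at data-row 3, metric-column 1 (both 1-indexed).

With rows sorted ascending by device, row 3 is device=TK7. metric columns in first-appearance order: cpu_pct, load_avg, net_mbps, temp_c; column 1 is cpu_pct.
Long rows with device=TK7, metric=cpu_pct: max(-17.8, 46.5, 56.1) = 56.1.

56.1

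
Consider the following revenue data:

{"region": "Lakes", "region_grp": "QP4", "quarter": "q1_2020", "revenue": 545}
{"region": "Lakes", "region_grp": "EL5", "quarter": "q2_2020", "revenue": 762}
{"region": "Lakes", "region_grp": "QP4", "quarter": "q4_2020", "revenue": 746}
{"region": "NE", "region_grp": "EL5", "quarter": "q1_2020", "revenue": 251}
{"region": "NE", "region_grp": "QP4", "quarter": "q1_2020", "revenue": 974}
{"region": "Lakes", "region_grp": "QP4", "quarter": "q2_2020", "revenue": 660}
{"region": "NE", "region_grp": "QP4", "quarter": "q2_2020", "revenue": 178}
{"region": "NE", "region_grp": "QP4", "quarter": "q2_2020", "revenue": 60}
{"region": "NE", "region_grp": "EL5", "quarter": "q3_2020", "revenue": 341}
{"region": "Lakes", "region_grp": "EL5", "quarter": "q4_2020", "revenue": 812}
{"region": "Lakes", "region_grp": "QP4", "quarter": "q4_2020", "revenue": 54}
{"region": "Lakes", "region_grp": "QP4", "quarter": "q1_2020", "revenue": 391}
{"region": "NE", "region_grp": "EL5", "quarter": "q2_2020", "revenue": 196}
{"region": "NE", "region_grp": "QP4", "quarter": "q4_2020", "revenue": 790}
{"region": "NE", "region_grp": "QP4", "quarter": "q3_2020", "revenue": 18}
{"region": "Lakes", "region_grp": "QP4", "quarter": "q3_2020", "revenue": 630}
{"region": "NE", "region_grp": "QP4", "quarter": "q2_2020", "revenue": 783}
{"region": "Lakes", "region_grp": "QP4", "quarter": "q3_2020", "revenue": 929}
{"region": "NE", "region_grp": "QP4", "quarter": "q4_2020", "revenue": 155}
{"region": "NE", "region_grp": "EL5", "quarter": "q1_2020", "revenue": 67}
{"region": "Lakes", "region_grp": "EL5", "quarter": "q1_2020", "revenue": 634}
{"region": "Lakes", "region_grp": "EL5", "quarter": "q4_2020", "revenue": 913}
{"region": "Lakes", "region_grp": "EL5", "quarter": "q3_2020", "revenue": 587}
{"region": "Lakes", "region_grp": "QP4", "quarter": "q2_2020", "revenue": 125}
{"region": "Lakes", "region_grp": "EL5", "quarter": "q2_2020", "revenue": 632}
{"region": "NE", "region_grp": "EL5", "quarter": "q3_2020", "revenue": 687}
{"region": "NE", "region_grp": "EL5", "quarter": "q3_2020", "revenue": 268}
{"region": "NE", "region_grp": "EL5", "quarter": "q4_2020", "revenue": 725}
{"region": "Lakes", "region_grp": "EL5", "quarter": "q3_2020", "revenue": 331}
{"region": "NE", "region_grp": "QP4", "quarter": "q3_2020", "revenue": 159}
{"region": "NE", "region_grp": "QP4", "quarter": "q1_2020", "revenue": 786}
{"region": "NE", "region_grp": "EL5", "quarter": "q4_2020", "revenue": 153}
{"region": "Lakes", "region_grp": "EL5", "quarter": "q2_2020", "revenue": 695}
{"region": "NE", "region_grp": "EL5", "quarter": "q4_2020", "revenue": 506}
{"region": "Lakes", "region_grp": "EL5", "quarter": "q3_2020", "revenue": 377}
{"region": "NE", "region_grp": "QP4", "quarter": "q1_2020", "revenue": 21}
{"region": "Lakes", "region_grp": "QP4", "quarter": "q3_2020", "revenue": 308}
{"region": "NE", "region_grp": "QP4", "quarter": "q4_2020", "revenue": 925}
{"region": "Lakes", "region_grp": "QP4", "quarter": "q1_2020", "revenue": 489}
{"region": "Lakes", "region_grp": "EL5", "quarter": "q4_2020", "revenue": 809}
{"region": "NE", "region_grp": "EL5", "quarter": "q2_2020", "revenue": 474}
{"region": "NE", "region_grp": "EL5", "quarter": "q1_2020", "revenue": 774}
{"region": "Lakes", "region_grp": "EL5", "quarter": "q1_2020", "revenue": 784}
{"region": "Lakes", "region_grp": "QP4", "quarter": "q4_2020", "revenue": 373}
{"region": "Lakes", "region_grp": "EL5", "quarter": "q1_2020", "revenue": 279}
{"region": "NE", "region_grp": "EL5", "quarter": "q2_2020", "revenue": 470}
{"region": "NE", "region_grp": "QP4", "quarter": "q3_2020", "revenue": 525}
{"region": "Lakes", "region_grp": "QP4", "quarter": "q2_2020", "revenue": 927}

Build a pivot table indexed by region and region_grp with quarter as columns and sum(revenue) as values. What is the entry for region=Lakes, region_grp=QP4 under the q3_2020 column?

Rows with region=Lakes, region_grp=QP4 and quarter=q3_2020: revenue values are 630, 929, 308.
630 + 929 + 308 = 1867.

1867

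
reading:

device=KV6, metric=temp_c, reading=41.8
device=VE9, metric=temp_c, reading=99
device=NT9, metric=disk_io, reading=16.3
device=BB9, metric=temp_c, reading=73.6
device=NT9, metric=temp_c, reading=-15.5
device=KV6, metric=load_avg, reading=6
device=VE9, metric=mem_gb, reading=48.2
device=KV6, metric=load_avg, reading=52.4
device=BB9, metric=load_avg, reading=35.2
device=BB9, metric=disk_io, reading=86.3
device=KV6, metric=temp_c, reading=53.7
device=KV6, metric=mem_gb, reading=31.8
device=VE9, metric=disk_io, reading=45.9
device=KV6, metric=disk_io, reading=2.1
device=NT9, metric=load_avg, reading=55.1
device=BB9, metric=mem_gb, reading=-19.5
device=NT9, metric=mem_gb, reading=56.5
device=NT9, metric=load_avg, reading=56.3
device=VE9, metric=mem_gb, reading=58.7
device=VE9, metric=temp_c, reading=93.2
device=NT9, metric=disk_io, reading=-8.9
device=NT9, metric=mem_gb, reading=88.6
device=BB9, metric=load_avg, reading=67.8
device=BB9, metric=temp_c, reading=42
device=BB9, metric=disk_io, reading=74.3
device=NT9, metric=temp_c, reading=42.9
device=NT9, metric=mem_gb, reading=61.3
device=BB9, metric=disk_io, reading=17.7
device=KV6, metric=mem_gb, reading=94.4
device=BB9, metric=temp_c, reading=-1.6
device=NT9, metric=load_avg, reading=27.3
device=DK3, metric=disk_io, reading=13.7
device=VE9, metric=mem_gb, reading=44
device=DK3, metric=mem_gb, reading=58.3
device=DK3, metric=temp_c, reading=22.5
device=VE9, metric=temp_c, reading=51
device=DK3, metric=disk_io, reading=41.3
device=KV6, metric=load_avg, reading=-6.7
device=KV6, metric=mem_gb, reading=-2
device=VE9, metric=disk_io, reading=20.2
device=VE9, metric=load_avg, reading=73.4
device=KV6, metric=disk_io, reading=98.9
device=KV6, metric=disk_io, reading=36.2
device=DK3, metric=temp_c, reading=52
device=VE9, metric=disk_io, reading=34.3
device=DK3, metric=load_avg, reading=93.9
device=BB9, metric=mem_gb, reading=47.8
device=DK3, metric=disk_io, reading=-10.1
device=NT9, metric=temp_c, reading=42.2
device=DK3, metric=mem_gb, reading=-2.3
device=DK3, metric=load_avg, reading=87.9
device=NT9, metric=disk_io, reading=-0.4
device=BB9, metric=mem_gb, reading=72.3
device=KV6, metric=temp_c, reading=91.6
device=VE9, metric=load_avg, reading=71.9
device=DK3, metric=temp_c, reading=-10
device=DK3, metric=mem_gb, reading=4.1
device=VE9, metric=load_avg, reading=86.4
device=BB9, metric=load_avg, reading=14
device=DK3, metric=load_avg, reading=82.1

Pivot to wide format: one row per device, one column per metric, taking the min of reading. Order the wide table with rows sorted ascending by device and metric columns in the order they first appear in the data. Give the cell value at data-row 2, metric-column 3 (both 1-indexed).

With rows sorted ascending by device, row 2 is device=DK3. metric columns in first-appearance order: temp_c, disk_io, load_avg, mem_gb; column 3 is load_avg.
Long rows with device=DK3, metric=load_avg: min(93.9, 87.9, 82.1) = 82.1.

82.1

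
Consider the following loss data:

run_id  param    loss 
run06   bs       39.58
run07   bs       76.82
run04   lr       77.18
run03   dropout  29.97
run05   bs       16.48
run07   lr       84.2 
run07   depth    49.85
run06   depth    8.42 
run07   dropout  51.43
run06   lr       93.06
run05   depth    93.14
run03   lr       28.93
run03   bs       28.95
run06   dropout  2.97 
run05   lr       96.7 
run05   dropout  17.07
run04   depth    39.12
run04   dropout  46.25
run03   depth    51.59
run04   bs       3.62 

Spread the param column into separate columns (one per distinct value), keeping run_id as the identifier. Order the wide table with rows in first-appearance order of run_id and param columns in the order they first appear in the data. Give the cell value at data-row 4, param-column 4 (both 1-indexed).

51.59

With rows in first-appearance order of run_id, row 4 is run_id=run03. param columns in first-appearance order: bs, lr, dropout, depth; column 4 is depth.
Long rows with run_id=run03, param=depth: loss = 51.59.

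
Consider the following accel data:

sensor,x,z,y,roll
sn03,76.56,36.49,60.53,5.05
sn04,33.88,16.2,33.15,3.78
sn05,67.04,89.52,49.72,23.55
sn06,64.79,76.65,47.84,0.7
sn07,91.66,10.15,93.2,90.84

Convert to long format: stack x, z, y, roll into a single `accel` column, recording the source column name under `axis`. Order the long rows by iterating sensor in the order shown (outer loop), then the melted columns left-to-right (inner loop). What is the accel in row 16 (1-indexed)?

0.7

20 rows total (5 × 4). Row 16: index ⌊(16-1)/4⌋ = 3 into sensor → sn06; (16-1) mod 4 = 3 into the melted columns → roll.
So row 16 is (sn06, roll, 0.7); accel = 0.7.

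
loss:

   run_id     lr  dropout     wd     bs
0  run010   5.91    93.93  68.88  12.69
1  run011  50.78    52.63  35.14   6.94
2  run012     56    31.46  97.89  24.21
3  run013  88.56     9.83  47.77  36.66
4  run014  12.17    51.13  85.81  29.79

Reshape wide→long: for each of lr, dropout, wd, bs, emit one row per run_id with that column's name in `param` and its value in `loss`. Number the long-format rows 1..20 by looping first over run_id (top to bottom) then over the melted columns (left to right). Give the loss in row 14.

9.83

20 rows total (5 × 4). Row 14: index ⌊(14-1)/4⌋ = 3 into run_id → run013; (14-1) mod 4 = 1 into the melted columns → dropout.
So row 14 is (run013, dropout, 9.83); loss = 9.83.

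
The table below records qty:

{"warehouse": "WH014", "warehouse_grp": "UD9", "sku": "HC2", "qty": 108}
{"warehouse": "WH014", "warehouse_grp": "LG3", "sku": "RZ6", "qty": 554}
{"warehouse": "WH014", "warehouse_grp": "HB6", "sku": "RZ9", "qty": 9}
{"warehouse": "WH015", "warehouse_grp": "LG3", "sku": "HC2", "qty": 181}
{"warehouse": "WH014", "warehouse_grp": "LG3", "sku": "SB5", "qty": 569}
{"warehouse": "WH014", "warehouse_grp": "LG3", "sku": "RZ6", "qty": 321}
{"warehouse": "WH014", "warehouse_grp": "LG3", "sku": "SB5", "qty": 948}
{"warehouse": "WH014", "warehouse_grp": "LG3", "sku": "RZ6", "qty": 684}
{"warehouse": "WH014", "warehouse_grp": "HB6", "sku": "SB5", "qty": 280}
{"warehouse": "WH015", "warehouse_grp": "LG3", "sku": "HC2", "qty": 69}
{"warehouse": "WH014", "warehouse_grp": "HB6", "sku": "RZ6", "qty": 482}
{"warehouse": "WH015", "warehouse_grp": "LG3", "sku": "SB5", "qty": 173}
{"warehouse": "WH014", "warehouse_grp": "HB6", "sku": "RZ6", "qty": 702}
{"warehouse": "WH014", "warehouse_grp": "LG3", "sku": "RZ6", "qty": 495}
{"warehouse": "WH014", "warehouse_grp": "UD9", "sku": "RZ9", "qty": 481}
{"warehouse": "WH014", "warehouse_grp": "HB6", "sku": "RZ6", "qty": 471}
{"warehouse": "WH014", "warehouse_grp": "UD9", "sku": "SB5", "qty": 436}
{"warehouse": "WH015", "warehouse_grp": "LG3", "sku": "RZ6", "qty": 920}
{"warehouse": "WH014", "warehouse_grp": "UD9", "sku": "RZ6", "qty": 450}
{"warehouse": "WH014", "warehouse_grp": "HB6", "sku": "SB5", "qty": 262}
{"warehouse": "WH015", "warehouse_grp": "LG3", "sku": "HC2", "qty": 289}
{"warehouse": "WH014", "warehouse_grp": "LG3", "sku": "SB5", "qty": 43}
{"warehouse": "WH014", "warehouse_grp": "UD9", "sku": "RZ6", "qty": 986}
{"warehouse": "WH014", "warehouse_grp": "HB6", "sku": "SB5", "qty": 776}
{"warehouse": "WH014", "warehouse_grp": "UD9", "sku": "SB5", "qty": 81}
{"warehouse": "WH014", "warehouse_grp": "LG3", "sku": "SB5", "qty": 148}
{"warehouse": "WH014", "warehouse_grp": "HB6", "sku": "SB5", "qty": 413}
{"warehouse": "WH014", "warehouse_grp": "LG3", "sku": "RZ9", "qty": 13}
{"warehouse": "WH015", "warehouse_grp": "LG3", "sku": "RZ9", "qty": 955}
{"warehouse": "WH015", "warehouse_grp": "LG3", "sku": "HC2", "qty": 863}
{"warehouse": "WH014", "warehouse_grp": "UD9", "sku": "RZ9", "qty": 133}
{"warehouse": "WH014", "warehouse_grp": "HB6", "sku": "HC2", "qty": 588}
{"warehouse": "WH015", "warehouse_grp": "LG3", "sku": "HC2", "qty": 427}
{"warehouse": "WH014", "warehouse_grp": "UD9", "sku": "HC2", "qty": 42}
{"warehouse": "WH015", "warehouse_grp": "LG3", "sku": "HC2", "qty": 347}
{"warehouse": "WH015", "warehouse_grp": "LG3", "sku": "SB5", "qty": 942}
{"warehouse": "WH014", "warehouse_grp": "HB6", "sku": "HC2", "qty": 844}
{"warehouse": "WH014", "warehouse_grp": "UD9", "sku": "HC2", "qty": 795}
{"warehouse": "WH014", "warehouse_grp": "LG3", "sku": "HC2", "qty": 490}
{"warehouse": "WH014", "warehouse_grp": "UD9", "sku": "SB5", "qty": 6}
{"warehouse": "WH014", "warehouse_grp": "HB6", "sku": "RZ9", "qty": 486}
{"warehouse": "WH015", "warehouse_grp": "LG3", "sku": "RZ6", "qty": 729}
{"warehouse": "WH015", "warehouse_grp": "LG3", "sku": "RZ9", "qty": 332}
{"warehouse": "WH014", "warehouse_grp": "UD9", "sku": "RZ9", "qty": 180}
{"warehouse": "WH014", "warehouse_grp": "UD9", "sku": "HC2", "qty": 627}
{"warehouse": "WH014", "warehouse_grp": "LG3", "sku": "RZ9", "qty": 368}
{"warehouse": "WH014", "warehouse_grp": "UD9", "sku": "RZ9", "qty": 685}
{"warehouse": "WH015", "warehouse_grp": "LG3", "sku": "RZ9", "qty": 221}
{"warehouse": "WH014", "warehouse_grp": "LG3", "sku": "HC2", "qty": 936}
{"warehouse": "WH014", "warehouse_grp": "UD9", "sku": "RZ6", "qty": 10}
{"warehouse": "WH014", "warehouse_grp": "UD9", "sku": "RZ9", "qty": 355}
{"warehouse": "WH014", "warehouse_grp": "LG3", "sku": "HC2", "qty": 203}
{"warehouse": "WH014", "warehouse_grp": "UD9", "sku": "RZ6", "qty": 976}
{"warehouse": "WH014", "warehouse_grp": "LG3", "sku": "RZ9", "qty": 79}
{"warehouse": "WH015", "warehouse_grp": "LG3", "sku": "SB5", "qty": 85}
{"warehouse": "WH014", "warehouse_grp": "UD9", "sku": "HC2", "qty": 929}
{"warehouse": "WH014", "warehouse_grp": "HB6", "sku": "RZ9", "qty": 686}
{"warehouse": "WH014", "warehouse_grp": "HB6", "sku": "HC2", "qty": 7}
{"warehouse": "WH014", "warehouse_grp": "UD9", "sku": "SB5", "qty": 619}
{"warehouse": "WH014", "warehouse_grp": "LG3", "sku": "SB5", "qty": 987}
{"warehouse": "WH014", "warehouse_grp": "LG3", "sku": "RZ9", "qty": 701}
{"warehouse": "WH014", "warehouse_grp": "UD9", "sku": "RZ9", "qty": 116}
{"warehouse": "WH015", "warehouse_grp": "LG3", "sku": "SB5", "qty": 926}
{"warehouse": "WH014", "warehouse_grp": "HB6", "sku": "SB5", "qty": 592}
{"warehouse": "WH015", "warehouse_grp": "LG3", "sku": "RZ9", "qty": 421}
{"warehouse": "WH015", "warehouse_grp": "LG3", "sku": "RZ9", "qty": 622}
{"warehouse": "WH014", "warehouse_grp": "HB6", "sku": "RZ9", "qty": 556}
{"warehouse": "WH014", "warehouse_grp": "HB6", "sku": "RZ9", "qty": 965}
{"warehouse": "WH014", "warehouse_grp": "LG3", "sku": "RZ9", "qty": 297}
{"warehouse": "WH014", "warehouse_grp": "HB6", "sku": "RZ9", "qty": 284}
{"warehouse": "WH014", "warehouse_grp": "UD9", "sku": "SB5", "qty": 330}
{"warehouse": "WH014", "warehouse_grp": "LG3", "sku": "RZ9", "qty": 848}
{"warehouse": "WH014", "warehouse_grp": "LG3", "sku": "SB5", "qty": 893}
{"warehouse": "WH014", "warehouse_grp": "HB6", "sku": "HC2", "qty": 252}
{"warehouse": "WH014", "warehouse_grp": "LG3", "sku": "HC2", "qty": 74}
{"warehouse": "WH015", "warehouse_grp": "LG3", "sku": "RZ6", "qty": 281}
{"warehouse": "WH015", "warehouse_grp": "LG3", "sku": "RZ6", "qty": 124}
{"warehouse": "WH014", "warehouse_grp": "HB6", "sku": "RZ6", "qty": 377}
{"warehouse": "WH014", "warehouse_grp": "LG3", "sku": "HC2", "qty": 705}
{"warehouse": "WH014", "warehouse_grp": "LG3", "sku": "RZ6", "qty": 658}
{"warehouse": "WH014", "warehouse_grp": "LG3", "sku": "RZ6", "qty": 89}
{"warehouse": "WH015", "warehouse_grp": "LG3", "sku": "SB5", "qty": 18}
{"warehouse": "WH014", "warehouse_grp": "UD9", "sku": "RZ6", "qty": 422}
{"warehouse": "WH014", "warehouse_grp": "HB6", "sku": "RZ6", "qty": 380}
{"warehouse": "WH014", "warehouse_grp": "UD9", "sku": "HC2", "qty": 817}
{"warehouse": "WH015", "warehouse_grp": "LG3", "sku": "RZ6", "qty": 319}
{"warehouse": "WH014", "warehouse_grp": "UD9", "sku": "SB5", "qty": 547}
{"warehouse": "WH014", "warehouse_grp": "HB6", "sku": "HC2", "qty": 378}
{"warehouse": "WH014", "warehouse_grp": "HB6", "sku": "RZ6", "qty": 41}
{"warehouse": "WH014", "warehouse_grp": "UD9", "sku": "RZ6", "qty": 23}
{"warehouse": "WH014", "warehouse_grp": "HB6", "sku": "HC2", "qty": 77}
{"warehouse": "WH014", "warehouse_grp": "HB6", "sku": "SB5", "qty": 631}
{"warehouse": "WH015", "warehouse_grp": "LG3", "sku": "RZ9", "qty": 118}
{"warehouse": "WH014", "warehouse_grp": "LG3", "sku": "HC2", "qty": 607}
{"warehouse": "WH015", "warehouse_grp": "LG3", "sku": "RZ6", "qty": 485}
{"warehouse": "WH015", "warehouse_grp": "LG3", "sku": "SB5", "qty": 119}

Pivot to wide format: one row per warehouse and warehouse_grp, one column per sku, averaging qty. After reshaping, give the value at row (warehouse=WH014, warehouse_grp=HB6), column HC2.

357.67

Rows with warehouse=WH014, warehouse_grp=HB6 and sku=HC2: qty values are 588, 844, 7, 252, 378, 77.
(588 + 844 + 7 + 252 + 378 + 77) / 6 = 357.67.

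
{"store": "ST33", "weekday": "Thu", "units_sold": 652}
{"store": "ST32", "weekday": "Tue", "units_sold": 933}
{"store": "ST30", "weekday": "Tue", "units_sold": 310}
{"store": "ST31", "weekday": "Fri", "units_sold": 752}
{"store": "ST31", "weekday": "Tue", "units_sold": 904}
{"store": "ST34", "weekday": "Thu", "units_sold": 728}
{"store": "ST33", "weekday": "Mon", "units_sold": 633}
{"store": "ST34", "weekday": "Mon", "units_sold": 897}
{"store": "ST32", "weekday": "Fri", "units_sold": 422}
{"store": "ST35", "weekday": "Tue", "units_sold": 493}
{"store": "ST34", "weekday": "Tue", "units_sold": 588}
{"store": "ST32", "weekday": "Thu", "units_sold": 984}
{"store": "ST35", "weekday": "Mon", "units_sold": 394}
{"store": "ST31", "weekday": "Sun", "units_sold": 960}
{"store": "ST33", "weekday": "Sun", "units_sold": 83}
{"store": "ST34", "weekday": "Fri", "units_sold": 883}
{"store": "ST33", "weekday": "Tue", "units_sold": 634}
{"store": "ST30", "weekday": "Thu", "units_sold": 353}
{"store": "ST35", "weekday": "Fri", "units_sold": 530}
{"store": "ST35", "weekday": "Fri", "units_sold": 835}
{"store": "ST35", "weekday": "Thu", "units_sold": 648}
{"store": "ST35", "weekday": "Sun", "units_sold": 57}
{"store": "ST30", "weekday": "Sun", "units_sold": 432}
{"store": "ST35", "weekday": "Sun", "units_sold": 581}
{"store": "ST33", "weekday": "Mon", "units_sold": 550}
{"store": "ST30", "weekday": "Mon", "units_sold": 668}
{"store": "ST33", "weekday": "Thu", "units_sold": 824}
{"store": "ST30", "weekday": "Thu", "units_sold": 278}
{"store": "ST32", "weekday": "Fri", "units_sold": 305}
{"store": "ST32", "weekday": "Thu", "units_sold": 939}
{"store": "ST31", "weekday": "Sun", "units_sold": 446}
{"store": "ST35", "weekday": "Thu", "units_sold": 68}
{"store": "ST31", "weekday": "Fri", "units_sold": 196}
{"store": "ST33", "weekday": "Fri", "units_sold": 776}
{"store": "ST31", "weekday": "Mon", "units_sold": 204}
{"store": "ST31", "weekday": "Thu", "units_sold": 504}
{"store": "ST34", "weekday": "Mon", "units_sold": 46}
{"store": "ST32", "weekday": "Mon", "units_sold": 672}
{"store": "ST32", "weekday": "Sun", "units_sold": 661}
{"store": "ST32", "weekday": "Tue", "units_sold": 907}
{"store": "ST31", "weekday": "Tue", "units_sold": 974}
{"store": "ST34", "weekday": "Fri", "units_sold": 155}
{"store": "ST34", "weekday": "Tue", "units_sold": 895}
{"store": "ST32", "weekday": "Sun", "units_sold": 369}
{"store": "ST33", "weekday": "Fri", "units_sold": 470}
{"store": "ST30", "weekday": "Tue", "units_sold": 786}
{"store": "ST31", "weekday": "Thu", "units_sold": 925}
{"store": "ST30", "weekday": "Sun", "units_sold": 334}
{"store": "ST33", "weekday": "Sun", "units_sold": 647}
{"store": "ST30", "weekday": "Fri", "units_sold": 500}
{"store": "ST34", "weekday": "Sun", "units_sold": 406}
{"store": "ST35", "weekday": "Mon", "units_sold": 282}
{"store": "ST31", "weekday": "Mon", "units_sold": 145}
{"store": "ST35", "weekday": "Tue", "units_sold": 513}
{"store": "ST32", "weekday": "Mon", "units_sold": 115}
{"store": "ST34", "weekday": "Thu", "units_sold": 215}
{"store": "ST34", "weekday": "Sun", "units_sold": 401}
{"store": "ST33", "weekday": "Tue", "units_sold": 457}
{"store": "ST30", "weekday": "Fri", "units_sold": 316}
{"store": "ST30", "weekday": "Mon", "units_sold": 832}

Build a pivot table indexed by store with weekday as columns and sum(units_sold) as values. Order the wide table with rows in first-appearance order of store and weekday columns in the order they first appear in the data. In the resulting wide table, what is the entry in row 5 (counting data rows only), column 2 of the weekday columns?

1483

With rows in first-appearance order of store, row 5 is store=ST34. weekday columns in first-appearance order: Thu, Tue, Fri, Mon, Sun; column 2 is Tue.
Long rows with store=ST34, weekday=Tue: 588 + 895 = 1483.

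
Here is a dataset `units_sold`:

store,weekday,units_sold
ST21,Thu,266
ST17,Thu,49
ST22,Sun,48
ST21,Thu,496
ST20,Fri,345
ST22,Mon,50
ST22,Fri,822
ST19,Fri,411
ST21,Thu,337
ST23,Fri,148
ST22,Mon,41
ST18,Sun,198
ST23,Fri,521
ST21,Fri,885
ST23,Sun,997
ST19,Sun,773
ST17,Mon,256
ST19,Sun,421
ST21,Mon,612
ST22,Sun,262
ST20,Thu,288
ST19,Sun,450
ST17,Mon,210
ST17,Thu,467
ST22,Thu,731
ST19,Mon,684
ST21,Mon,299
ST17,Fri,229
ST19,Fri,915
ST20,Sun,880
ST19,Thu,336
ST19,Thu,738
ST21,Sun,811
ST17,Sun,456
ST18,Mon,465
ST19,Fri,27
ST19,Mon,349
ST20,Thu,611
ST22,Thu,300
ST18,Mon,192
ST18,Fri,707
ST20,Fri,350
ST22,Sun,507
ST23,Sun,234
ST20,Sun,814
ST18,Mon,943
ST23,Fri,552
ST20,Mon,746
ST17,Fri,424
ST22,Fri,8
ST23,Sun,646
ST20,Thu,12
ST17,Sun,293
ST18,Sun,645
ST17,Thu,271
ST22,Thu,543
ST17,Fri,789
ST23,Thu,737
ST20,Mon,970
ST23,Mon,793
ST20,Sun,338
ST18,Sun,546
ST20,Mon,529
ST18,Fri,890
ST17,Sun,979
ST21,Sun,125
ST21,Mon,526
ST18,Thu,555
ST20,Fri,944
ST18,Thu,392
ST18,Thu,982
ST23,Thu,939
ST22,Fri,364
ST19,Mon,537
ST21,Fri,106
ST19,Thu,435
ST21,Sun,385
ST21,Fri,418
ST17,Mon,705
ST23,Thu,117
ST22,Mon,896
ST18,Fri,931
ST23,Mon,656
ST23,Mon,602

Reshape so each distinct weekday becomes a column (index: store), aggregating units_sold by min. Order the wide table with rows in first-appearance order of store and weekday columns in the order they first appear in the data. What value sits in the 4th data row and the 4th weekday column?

529

With rows in first-appearance order of store, row 4 is store=ST20. weekday columns in first-appearance order: Thu, Sun, Fri, Mon; column 4 is Mon.
Long rows with store=ST20, weekday=Mon: min(746, 970, 529) = 529.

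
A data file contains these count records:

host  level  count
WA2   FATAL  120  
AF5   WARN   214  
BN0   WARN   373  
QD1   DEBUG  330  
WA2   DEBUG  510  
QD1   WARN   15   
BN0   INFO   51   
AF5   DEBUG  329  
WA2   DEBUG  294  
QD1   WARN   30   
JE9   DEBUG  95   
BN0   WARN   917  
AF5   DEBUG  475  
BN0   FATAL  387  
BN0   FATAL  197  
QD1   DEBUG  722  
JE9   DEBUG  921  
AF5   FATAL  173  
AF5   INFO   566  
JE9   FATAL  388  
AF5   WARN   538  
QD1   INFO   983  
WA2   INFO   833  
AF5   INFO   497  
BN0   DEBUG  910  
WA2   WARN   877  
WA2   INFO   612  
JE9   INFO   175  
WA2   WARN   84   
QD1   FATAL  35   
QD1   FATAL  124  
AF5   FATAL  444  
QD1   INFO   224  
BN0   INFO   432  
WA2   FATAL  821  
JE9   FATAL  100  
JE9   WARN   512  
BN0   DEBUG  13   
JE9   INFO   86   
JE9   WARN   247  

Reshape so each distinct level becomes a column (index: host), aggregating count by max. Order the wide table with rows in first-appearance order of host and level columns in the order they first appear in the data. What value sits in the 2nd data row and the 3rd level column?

With rows in first-appearance order of host, row 2 is host=AF5. level columns in first-appearance order: FATAL, WARN, DEBUG, INFO; column 3 is DEBUG.
Long rows with host=AF5, level=DEBUG: max(329, 475) = 475.

475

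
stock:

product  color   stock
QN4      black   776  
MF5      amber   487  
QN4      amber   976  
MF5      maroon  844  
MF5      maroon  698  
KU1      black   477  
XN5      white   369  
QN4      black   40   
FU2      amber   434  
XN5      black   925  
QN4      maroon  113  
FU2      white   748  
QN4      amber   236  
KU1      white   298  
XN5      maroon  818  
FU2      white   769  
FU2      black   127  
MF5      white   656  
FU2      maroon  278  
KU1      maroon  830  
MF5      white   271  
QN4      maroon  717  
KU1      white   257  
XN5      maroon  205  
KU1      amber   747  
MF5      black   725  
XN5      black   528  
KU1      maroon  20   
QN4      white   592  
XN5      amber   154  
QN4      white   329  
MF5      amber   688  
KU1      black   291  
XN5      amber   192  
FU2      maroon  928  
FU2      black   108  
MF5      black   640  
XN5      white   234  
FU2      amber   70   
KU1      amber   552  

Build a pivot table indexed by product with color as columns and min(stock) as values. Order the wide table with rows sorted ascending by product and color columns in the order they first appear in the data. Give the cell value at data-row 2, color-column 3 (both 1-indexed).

20

With rows sorted ascending by product, row 2 is product=KU1. color columns in first-appearance order: black, amber, maroon, white; column 3 is maroon.
Long rows with product=KU1, color=maroon: min(830, 20) = 20.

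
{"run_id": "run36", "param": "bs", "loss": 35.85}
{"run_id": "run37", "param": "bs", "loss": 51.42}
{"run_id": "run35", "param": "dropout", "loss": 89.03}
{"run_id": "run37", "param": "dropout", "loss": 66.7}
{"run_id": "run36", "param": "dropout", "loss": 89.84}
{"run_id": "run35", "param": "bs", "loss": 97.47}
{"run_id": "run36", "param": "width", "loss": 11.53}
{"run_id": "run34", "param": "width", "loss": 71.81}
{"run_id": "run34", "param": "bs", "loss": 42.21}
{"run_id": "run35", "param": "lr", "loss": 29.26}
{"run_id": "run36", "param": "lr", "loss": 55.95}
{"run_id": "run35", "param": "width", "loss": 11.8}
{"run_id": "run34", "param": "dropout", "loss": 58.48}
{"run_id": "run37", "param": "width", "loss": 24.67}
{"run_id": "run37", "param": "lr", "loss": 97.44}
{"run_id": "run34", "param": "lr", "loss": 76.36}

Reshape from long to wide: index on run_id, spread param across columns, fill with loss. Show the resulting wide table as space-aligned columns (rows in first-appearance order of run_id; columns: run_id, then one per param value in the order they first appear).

run_id  bs     dropout  width  lr   
run36   35.85  89.84    11.53  55.95
run37   51.42  66.7     24.67  97.44
run35   97.47  89.03    11.8   29.26
run34   42.21  58.48    71.81  76.36

Columns: run_id plus the 4 distinct param values (bs, dropout, width, lr).
For example, row run36 column bs takes loss=35.85 from the long row (run36, bs).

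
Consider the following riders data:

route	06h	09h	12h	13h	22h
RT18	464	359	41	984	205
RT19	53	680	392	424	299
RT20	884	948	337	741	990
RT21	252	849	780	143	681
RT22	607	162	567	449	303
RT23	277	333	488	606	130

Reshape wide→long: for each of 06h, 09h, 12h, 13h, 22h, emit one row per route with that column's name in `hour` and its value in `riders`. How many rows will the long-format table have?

6 route values × 5 melted columns = 30 rows.

30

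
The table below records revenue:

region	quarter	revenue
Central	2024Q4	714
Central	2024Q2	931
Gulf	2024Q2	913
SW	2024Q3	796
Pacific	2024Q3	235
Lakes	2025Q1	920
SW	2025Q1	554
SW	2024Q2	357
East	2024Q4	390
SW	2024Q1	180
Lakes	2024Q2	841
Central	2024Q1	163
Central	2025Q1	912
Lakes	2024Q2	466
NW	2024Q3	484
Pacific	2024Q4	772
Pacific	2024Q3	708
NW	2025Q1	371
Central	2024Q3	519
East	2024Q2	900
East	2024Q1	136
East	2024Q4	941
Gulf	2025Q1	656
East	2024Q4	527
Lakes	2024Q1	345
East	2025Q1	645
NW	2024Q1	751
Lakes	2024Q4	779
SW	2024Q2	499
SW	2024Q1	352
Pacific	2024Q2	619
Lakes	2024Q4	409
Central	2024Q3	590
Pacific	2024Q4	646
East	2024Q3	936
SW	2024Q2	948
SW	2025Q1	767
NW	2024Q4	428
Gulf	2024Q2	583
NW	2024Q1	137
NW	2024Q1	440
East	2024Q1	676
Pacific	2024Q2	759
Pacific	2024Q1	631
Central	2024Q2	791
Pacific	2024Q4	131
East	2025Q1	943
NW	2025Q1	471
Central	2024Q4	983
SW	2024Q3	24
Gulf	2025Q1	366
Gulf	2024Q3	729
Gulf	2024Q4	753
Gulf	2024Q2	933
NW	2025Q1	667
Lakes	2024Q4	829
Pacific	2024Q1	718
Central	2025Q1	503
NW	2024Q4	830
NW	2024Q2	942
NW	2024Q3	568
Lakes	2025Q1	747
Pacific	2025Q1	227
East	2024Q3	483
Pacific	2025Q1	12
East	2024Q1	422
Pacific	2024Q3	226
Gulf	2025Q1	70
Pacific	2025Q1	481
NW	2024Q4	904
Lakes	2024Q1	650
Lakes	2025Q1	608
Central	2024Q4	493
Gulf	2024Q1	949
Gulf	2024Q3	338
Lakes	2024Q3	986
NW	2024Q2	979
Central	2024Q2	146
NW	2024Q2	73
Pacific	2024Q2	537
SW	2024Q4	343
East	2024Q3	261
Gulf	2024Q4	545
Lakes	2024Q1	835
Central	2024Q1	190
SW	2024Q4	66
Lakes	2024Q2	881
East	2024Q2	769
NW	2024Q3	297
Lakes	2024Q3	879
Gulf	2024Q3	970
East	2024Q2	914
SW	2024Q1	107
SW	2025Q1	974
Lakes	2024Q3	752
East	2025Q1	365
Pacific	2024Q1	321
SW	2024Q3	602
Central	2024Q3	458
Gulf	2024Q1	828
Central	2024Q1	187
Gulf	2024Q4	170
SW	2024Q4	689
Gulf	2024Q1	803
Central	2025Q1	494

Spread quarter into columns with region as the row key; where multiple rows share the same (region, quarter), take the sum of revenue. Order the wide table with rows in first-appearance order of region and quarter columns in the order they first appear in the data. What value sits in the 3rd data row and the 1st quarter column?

With rows in first-appearance order of region, row 3 is region=SW. quarter columns in first-appearance order: 2024Q4, 2024Q2, 2024Q3, 2025Q1, 2024Q1; column 1 is 2024Q4.
Long rows with region=SW, quarter=2024Q4: 343 + 66 + 689 = 1098.

1098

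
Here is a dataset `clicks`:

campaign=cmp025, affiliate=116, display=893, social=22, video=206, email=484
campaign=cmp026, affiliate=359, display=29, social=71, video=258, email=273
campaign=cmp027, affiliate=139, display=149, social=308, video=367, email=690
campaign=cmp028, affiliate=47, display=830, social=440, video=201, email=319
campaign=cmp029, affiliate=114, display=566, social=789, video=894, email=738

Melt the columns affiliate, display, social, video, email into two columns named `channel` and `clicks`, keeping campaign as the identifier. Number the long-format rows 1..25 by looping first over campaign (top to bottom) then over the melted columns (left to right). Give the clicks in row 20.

25 rows total (5 × 5). Row 20: index ⌊(20-1)/5⌋ = 3 into campaign → cmp028; (20-1) mod 5 = 4 into the melted columns → email.
So row 20 is (cmp028, email, 319); clicks = 319.

319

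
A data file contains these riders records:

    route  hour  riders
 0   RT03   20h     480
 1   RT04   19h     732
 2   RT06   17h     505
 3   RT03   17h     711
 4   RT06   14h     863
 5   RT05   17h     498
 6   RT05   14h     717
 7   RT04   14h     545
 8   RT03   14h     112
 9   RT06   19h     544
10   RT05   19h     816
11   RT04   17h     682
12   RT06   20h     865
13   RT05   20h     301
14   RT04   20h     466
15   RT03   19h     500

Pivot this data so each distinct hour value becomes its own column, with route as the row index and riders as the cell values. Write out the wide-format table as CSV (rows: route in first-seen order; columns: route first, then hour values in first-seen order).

Columns: route plus the 4 distinct hour values (20h, 19h, 17h, 14h).
For example, row RT03 column 20h takes riders=480 from the long row (RT03, 20h).

route,20h,19h,17h,14h
RT03,480,500,711,112
RT04,466,732,682,545
RT06,865,544,505,863
RT05,301,816,498,717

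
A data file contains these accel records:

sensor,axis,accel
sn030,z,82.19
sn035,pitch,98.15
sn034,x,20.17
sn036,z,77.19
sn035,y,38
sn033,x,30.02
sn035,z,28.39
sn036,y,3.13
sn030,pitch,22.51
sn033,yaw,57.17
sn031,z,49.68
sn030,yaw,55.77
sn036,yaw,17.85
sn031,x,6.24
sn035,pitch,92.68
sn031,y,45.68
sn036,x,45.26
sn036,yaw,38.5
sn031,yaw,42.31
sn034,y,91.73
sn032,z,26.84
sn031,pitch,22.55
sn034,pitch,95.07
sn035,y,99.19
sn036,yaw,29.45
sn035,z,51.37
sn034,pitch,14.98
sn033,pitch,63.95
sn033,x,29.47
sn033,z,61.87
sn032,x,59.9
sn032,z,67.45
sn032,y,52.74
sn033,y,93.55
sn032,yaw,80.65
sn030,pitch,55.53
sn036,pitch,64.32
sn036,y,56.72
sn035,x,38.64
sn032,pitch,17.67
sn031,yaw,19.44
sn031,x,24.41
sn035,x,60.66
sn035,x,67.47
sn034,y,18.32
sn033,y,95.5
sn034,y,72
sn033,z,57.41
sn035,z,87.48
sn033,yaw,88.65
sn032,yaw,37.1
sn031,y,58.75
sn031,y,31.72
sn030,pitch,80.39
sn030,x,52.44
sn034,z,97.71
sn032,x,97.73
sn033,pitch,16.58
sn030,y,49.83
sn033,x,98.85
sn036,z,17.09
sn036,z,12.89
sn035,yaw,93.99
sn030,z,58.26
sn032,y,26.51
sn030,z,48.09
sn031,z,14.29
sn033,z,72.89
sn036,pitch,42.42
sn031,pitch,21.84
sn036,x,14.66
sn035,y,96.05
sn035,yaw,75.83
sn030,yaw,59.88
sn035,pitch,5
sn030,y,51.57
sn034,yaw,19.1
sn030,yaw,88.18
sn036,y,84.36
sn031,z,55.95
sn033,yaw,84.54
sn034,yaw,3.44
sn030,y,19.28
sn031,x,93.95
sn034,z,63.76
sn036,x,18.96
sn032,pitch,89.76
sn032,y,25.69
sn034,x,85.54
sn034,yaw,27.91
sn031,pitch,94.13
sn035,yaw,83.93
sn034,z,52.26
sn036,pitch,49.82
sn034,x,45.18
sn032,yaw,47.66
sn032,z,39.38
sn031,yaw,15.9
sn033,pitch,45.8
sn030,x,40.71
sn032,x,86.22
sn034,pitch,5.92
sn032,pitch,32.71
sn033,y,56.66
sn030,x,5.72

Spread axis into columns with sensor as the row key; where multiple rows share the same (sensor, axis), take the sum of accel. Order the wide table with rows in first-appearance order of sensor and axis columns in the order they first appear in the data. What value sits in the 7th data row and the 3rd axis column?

With rows in first-appearance order of sensor, row 7 is sensor=sn032. axis columns in first-appearance order: z, pitch, x, y, yaw; column 3 is x.
Long rows with sensor=sn032, axis=x: 59.9 + 97.73 + 86.22 = 243.85.

243.85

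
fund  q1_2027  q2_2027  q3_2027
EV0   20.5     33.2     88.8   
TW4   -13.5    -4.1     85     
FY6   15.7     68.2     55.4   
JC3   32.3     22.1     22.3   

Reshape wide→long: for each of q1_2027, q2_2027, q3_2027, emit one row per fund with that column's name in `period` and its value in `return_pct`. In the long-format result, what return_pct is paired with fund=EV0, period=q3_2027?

88.8

Unpivoting turns each (fund, wide-column) pair into one long row.
The wide cell at row EV0, column q3_2027 holds 88.8, so the long row (EV0, q3_2027) has return_pct=88.8.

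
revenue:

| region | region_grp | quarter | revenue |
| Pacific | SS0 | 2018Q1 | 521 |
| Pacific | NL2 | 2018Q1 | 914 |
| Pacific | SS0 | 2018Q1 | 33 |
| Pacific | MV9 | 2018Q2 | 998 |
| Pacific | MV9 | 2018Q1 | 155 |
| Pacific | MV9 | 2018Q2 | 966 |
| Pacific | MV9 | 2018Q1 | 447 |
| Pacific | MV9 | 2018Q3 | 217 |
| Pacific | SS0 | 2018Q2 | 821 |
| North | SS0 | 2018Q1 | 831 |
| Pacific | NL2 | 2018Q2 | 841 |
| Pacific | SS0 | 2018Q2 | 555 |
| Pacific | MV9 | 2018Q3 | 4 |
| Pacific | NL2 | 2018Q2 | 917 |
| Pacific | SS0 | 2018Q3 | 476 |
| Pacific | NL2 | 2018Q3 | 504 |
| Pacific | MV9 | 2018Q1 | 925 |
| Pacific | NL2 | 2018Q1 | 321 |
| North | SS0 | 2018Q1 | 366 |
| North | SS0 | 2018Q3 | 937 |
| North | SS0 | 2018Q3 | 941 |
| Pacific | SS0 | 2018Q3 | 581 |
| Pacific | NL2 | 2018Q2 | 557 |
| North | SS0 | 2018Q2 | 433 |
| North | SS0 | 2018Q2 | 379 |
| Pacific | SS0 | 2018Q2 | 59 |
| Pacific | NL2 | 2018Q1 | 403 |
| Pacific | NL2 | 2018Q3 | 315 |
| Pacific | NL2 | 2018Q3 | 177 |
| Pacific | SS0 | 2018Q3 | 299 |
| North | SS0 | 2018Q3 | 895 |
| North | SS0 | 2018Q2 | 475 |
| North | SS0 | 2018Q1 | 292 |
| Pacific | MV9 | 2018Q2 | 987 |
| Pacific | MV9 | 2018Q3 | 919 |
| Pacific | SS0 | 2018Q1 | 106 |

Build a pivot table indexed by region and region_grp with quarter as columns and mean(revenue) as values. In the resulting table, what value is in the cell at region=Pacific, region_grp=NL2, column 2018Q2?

771.67

Rows with region=Pacific, region_grp=NL2 and quarter=2018Q2: revenue values are 841, 917, 557.
(841 + 917 + 557) / 3 = 771.67.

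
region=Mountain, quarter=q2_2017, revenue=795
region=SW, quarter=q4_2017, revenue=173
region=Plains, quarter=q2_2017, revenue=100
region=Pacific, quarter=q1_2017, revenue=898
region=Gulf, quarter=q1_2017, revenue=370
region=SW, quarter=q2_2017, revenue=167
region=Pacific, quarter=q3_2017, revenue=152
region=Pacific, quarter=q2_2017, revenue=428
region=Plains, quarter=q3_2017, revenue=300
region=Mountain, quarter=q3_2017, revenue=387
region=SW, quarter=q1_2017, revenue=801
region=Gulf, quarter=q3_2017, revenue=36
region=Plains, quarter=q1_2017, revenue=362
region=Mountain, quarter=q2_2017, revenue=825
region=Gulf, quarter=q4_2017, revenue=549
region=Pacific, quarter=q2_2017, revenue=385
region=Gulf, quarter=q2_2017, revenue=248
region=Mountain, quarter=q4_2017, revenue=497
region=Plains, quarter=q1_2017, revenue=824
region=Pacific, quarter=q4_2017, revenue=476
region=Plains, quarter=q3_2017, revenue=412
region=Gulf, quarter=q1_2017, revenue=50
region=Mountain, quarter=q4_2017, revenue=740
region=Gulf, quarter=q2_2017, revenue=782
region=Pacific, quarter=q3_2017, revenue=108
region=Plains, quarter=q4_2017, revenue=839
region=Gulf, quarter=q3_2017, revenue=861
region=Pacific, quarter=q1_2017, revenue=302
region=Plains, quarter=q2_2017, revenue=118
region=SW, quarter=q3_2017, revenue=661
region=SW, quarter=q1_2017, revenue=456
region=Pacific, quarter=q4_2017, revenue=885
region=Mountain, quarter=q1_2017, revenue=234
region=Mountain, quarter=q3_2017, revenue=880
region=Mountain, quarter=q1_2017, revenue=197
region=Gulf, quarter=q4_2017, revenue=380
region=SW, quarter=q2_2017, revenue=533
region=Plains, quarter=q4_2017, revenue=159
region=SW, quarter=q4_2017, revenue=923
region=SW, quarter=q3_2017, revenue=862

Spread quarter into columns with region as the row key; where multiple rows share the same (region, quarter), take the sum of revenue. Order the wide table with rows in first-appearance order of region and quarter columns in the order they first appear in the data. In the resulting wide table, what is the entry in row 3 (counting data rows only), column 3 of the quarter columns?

1186

With rows in first-appearance order of region, row 3 is region=Plains. quarter columns in first-appearance order: q2_2017, q4_2017, q1_2017, q3_2017; column 3 is q1_2017.
Long rows with region=Plains, quarter=q1_2017: 362 + 824 = 1186.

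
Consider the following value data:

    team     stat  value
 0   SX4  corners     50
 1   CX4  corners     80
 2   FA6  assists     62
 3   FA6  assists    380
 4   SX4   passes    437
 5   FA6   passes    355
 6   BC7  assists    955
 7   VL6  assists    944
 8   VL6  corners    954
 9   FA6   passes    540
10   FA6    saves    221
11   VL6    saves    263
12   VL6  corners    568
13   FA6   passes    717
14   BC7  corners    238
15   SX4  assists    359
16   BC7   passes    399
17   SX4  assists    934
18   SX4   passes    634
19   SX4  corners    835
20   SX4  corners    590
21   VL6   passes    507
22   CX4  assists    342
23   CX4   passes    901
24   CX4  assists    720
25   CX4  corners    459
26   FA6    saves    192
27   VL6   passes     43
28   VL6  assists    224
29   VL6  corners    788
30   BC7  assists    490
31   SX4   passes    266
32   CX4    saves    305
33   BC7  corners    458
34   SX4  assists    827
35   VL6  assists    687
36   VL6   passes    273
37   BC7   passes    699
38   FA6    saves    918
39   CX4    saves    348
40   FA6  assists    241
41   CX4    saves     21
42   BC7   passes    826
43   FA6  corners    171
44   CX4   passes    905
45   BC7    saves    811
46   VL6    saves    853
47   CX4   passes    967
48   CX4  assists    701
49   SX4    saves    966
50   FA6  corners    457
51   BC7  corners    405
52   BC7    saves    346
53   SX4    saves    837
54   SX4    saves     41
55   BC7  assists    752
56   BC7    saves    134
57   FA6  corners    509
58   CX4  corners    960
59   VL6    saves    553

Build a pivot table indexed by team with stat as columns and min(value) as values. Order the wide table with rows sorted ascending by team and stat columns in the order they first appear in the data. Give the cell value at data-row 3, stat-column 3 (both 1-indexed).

355

With rows sorted ascending by team, row 3 is team=FA6. stat columns in first-appearance order: corners, assists, passes, saves; column 3 is passes.
Long rows with team=FA6, stat=passes: min(355, 540, 717) = 355.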